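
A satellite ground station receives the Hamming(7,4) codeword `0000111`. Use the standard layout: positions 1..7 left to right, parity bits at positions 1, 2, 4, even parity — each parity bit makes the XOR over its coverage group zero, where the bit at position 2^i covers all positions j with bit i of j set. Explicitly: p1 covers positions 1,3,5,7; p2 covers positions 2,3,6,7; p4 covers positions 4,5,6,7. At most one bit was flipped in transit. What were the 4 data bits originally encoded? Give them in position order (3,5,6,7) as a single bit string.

0111

s1: b1⊕b3⊕b5⊕b7 = 0⊕0⊕1⊕1 = 0
s2: b2⊕b3⊕b6⊕b7 = 0⊕0⊕1⊕1 = 0
s4: b4⊕b5⊕b6⊕b7 = 0⊕1⊕1⊕1 = 1
Syndrome (s4...s1) = 100 → position 4.
Flip bit 4: corrected codeword = 0001111
Data bits at positions 3,5,6,7: 0111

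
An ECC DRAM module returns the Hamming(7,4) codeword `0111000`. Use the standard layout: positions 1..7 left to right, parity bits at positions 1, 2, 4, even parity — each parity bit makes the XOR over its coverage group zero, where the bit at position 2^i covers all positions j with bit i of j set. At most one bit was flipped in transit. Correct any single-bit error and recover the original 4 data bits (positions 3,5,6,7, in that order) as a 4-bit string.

1100

s1: b1⊕b3⊕b5⊕b7 = 0⊕1⊕0⊕0 = 1
s2: b2⊕b3⊕b6⊕b7 = 1⊕1⊕0⊕0 = 0
s4: b4⊕b5⊕b6⊕b7 = 1⊕0⊕0⊕0 = 1
Syndrome (s4...s1) = 101 → position 5.
Flip bit 5: corrected codeword = 0111100
Data bits at positions 3,5,6,7: 1100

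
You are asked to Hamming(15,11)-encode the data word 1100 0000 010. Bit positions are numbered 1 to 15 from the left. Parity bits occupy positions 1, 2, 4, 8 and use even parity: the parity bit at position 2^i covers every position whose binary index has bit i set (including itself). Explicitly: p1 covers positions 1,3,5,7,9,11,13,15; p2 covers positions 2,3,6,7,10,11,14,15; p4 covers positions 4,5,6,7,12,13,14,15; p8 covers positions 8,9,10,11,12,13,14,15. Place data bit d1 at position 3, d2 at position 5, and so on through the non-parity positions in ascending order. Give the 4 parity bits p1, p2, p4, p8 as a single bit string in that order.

0001

Place data bits at non-power-of-two positions: b3=1, b5=1, b6=0, b7=0, b9=0, b10=0, b11=0, b12=0, b13=0, b14=1, b15=0.
p1 = XOR of data positions {3,5,7,9,11,13,15} = 1⊕1⊕0⊕0⊕0⊕0⊕0 = 0
p2 = XOR of data positions {3,6,7,10,11,14,15} = 1⊕0⊕0⊕0⊕0⊕1⊕0 = 0
p4 = XOR of data positions {5,6,7,12,13,14,15} = 1⊕0⊕0⊕0⊕0⊕1⊕0 = 0
p8 = XOR of data positions {9,10,11,12,13,14,15} = 0⊕0⊕0⊕0⊕0⊕1⊕0 = 1
Parity bits p1,p2,p4,p8 = 0001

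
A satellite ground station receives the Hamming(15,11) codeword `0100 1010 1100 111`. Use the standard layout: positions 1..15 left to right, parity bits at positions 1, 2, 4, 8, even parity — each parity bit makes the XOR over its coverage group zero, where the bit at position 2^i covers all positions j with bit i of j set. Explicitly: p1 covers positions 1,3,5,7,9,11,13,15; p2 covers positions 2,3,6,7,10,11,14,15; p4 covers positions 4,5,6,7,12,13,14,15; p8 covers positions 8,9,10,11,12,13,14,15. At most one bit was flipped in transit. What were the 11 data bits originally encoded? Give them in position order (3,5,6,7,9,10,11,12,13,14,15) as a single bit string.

01011100110

s1: b1⊕b3⊕b5⊕b7⊕b9⊕b11⊕b13⊕b15 = 0⊕0⊕1⊕1⊕1⊕0⊕1⊕1 = 1
s2: b2⊕b3⊕b6⊕b7⊕b10⊕b11⊕b14⊕b15 = 1⊕0⊕0⊕1⊕1⊕0⊕1⊕1 = 1
s4: b4⊕b5⊕b6⊕b7⊕b12⊕b13⊕b14⊕b15 = 0⊕1⊕0⊕1⊕0⊕1⊕1⊕1 = 1
s8: b8⊕b9⊕b10⊕b11⊕b12⊕b13⊕b14⊕b15 = 0⊕1⊕1⊕0⊕0⊕1⊕1⊕1 = 1
Syndrome (s8...s1) = 1111 → position 15.
Flip bit 15: corrected codeword = 010010101100110
Data bits at positions 3,5,6,7,9,10,11,12,13,14,15: 01011100110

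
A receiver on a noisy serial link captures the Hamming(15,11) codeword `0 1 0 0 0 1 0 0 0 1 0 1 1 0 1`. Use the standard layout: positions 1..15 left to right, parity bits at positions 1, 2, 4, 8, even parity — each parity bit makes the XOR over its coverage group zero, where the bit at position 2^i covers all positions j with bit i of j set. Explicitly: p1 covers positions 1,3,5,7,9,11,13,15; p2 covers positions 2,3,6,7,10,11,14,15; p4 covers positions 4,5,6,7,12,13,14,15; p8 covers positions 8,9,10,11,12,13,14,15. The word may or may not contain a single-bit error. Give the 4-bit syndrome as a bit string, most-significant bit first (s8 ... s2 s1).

s1: b1⊕b3⊕b5⊕b7⊕b9⊕b11⊕b13⊕b15 = 0⊕0⊕0⊕0⊕0⊕0⊕1⊕1 = 0
s2: b2⊕b3⊕b6⊕b7⊕b10⊕b11⊕b14⊕b15 = 1⊕0⊕1⊕0⊕1⊕0⊕0⊕1 = 0
s4: b4⊕b5⊕b6⊕b7⊕b12⊕b13⊕b14⊕b15 = 0⊕0⊕1⊕0⊕1⊕1⊕0⊕1 = 0
s8: b8⊕b9⊕b10⊕b11⊕b12⊕b13⊕b14⊕b15 = 0⊕0⊕1⊕0⊕1⊕1⊕0⊕1 = 0
Syndrome (s8...s1) = 0000 → position 0 (no error).

0000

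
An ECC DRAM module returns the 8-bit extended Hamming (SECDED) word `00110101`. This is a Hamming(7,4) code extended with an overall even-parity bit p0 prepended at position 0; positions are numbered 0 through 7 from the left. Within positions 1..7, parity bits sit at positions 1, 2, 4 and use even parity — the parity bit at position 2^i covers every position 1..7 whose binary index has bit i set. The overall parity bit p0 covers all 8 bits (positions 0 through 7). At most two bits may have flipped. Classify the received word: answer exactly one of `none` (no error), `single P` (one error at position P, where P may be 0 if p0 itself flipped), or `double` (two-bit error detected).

s1: b1⊕b3⊕b5⊕b7 = 0⊕1⊕1⊕1 = 1
s2: b2⊕b3⊕b6⊕b7 = 1⊕1⊕0⊕1 = 1
s4: b4⊕b5⊕b6⊕b7 = 0⊕1⊕0⊕1 = 0
Syndrome (s4...s1) = 011 → position 3.
Overall parity (XOR of all 8 bits, including p0): 0⊕0⊕1⊕1⊕0⊕1⊕0⊕1 = 0
Overall=0, syndrome position=3 → double-bit error detected (uncorrectable).

double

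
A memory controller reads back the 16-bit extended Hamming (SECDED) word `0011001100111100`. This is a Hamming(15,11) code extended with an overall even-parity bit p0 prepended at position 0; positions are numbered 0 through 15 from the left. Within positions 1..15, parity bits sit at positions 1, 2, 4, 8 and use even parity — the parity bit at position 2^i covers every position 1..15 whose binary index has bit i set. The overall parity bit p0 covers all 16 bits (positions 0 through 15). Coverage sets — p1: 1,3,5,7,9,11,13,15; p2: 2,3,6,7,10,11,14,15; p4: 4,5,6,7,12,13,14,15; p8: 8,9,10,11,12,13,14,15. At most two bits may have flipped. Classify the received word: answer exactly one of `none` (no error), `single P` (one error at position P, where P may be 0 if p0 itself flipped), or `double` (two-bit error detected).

s1: b1⊕b3⊕b5⊕b7⊕b9⊕b11⊕b13⊕b15 = 0⊕1⊕0⊕1⊕0⊕1⊕1⊕0 = 0
s2: b2⊕b3⊕b6⊕b7⊕b10⊕b11⊕b14⊕b15 = 1⊕1⊕1⊕1⊕1⊕1⊕0⊕0 = 0
s4: b4⊕b5⊕b6⊕b7⊕b12⊕b13⊕b14⊕b15 = 0⊕0⊕1⊕1⊕1⊕1⊕0⊕0 = 0
s8: b8⊕b9⊕b10⊕b11⊕b12⊕b13⊕b14⊕b15 = 0⊕0⊕1⊕1⊕1⊕1⊕0⊕0 = 0
Syndrome (s8...s1) = 0000 → position 0 (no error).
Overall parity (XOR of all 16 bits, including p0): 0⊕0⊕1⊕1⊕0⊕0⊕1⊕1⊕0⊕0⊕1⊕1⊕1⊕1⊕0⊕0 = 0
Overall=0, syndrome position=0 → no error.

none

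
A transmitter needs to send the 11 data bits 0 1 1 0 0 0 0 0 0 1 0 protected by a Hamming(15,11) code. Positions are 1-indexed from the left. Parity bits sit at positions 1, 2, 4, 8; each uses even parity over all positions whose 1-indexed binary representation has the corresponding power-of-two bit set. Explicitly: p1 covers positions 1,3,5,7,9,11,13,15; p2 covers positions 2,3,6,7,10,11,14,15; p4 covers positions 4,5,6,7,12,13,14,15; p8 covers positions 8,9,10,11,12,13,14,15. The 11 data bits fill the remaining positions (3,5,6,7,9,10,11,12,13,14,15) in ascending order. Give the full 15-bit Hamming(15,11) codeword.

Place data bits at non-power-of-two positions: b3=0, b5=1, b6=1, b7=0, b9=0, b10=0, b11=0, b12=0, b13=0, b14=1, b15=0.
p1 = XOR of data positions {3,5,7,9,11,13,15} = 0⊕1⊕0⊕0⊕0⊕0⊕0 = 1
p2 = XOR of data positions {3,6,7,10,11,14,15} = 0⊕1⊕0⊕0⊕0⊕1⊕0 = 0
p4 = XOR of data positions {5,6,7,12,13,14,15} = 1⊕1⊕0⊕0⊕0⊕1⊕0 = 1
p8 = XOR of data positions {9,10,11,12,13,14,15} = 0⊕0⊕0⊕0⊕0⊕1⊕0 = 1
Codeword b1..b15 = 100111010000010

100111010000010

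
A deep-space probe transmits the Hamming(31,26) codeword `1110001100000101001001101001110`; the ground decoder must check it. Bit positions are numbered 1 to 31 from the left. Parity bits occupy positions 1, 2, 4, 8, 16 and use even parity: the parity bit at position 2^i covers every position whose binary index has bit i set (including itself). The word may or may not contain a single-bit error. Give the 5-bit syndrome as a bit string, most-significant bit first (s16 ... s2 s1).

s1: b1⊕b3⊕b5⊕b7⊕b9⊕b11⊕b13⊕b15⊕b17⊕b19⊕b21⊕b23⊕b25⊕b27⊕b29⊕b31 = 1⊕1⊕0⊕1⊕0⊕0⊕0⊕0⊕0⊕1⊕0⊕1⊕1⊕0⊕1⊕0 = 1
s2: b2⊕b3⊕b6⊕b7⊕b10⊕b11⊕b14⊕b15⊕b18⊕b19⊕b22⊕b23⊕b26⊕b27⊕b30⊕b31 = 1⊕1⊕0⊕1⊕0⊕0⊕1⊕0⊕0⊕1⊕1⊕1⊕0⊕0⊕1⊕0 = 0
s4: b4⊕b5⊕b6⊕b7⊕b12⊕b13⊕b14⊕b15⊕b20⊕b21⊕b22⊕b23⊕b28⊕b29⊕b30⊕b31 = 0⊕0⊕0⊕1⊕0⊕0⊕1⊕0⊕0⊕0⊕1⊕1⊕1⊕1⊕1⊕0 = 1
s8: b8⊕b9⊕b10⊕b11⊕b12⊕b13⊕b14⊕b15⊕b24⊕b25⊕b26⊕b27⊕b28⊕b29⊕b30⊕b31 = 1⊕0⊕0⊕0⊕0⊕0⊕1⊕0⊕0⊕1⊕0⊕0⊕1⊕1⊕1⊕0 = 0
s16: b16⊕b17⊕b18⊕b19⊕b20⊕b21⊕b22⊕b23⊕b24⊕b25⊕b26⊕b27⊕b28⊕b29⊕b30⊕b31 = 1⊕0⊕0⊕1⊕0⊕0⊕1⊕1⊕0⊕1⊕0⊕0⊕1⊕1⊕1⊕0 = 0
Syndrome (s16...s1) = 00101 → position 5.

00101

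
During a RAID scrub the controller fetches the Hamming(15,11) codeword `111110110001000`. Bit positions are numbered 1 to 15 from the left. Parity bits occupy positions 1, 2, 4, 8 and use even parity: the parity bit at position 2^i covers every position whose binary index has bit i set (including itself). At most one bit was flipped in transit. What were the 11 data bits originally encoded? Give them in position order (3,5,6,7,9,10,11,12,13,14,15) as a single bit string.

s1: b1⊕b3⊕b5⊕b7⊕b9⊕b11⊕b13⊕b15 = 1⊕1⊕1⊕1⊕0⊕0⊕0⊕0 = 0
s2: b2⊕b3⊕b6⊕b7⊕b10⊕b11⊕b14⊕b15 = 1⊕1⊕0⊕1⊕0⊕0⊕0⊕0 = 1
s4: b4⊕b5⊕b6⊕b7⊕b12⊕b13⊕b14⊕b15 = 1⊕1⊕0⊕1⊕1⊕0⊕0⊕0 = 0
s8: b8⊕b9⊕b10⊕b11⊕b12⊕b13⊕b14⊕b15 = 1⊕0⊕0⊕0⊕1⊕0⊕0⊕0 = 0
Syndrome (s8...s1) = 0010 → position 2.
Flip bit 2: corrected codeword = 101110110001000
Data bits at positions 3,5,6,7,9,10,11,12,13,14,15: 11010001000

11010001000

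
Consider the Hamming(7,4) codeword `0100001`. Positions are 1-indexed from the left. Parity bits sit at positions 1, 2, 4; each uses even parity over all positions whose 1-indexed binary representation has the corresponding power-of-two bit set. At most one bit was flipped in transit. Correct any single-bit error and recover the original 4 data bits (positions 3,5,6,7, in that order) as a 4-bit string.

s1: b1⊕b3⊕b5⊕b7 = 0⊕0⊕0⊕1 = 1
s2: b2⊕b3⊕b6⊕b7 = 1⊕0⊕0⊕1 = 0
s4: b4⊕b5⊕b6⊕b7 = 0⊕0⊕0⊕1 = 1
Syndrome (s4...s1) = 101 → position 5.
Flip bit 5: corrected codeword = 0100101
Data bits at positions 3,5,6,7: 0101

0101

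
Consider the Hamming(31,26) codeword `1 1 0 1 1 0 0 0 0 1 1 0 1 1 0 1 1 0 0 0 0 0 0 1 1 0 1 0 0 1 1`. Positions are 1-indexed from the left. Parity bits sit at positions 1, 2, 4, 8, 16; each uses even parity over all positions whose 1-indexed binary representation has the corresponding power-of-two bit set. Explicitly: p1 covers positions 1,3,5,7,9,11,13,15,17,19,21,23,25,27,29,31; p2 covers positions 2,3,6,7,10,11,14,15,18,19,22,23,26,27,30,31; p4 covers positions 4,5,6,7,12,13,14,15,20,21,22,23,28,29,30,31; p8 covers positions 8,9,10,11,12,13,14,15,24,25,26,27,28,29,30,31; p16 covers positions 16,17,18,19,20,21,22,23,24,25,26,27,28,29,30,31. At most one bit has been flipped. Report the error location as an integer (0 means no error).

26

s1: b1⊕b3⊕b5⊕b7⊕b9⊕b11⊕b13⊕b15⊕b17⊕b19⊕b21⊕b23⊕b25⊕b27⊕b29⊕b31 = 1⊕0⊕1⊕0⊕0⊕1⊕1⊕0⊕1⊕0⊕0⊕0⊕1⊕1⊕0⊕1 = 0
s2: b2⊕b3⊕b6⊕b7⊕b10⊕b11⊕b14⊕b15⊕b18⊕b19⊕b22⊕b23⊕b26⊕b27⊕b30⊕b31 = 1⊕0⊕0⊕0⊕1⊕1⊕1⊕0⊕0⊕0⊕0⊕0⊕0⊕1⊕1⊕1 = 1
s4: b4⊕b5⊕b6⊕b7⊕b12⊕b13⊕b14⊕b15⊕b20⊕b21⊕b22⊕b23⊕b28⊕b29⊕b30⊕b31 = 1⊕1⊕0⊕0⊕0⊕1⊕1⊕0⊕0⊕0⊕0⊕0⊕0⊕0⊕1⊕1 = 0
s8: b8⊕b9⊕b10⊕b11⊕b12⊕b13⊕b14⊕b15⊕b24⊕b25⊕b26⊕b27⊕b28⊕b29⊕b30⊕b31 = 0⊕0⊕1⊕1⊕0⊕1⊕1⊕0⊕1⊕1⊕0⊕1⊕0⊕0⊕1⊕1 = 1
s16: b16⊕b17⊕b18⊕b19⊕b20⊕b21⊕b22⊕b23⊕b24⊕b25⊕b26⊕b27⊕b28⊕b29⊕b30⊕b31 = 1⊕1⊕0⊕0⊕0⊕0⊕0⊕0⊕1⊕1⊕0⊕1⊕0⊕0⊕1⊕1 = 1
Syndrome (s16...s1) = 11010 → position 26.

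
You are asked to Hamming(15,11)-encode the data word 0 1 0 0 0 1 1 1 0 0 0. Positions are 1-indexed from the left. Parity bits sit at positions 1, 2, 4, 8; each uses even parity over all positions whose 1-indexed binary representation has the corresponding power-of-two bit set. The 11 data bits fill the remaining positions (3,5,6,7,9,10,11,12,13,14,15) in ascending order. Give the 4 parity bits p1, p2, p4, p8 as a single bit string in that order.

0001

Place data bits at non-power-of-two positions: b3=0, b5=1, b6=0, b7=0, b9=0, b10=1, b11=1, b12=1, b13=0, b14=0, b15=0.
p1 = XOR of data positions {3,5,7,9,11,13,15} = 0⊕1⊕0⊕0⊕1⊕0⊕0 = 0
p2 = XOR of data positions {3,6,7,10,11,14,15} = 0⊕0⊕0⊕1⊕1⊕0⊕0 = 0
p4 = XOR of data positions {5,6,7,12,13,14,15} = 1⊕0⊕0⊕1⊕0⊕0⊕0 = 0
p8 = XOR of data positions {9,10,11,12,13,14,15} = 0⊕1⊕1⊕1⊕0⊕0⊕0 = 1
Parity bits p1,p2,p4,p8 = 0001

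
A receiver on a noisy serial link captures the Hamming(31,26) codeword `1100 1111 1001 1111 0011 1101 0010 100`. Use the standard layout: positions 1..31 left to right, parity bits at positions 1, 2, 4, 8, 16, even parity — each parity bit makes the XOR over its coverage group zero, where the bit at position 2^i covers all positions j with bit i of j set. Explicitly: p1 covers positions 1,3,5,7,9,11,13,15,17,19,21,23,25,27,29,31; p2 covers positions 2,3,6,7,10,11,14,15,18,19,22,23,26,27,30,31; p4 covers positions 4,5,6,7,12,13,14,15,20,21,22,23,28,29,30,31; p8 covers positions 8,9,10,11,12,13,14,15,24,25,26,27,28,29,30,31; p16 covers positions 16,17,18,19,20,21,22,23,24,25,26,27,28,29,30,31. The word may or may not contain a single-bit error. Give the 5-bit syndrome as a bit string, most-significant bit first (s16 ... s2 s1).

01100

s1: b1⊕b3⊕b5⊕b7⊕b9⊕b11⊕b13⊕b15⊕b17⊕b19⊕b21⊕b23⊕b25⊕b27⊕b29⊕b31 = 1⊕0⊕1⊕1⊕1⊕0⊕1⊕1⊕0⊕1⊕1⊕0⊕0⊕1⊕1⊕0 = 0
s2: b2⊕b3⊕b6⊕b7⊕b10⊕b11⊕b14⊕b15⊕b18⊕b19⊕b22⊕b23⊕b26⊕b27⊕b30⊕b31 = 1⊕0⊕1⊕1⊕0⊕0⊕1⊕1⊕0⊕1⊕1⊕0⊕0⊕1⊕0⊕0 = 0
s4: b4⊕b5⊕b6⊕b7⊕b12⊕b13⊕b14⊕b15⊕b20⊕b21⊕b22⊕b23⊕b28⊕b29⊕b30⊕b31 = 0⊕1⊕1⊕1⊕1⊕1⊕1⊕1⊕1⊕1⊕1⊕0⊕0⊕1⊕0⊕0 = 1
s8: b8⊕b9⊕b10⊕b11⊕b12⊕b13⊕b14⊕b15⊕b24⊕b25⊕b26⊕b27⊕b28⊕b29⊕b30⊕b31 = 1⊕1⊕0⊕0⊕1⊕1⊕1⊕1⊕1⊕0⊕0⊕1⊕0⊕1⊕0⊕0 = 1
s16: b16⊕b17⊕b18⊕b19⊕b20⊕b21⊕b22⊕b23⊕b24⊕b25⊕b26⊕b27⊕b28⊕b29⊕b30⊕b31 = 1⊕0⊕0⊕1⊕1⊕1⊕1⊕0⊕1⊕0⊕0⊕1⊕0⊕1⊕0⊕0 = 0
Syndrome (s16...s1) = 01100 → position 12.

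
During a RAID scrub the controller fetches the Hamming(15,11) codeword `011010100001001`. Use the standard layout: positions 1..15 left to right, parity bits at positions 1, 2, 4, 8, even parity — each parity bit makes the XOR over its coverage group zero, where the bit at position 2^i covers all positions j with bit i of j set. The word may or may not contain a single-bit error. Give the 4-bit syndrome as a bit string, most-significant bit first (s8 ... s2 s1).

s1: b1⊕b3⊕b5⊕b7⊕b9⊕b11⊕b13⊕b15 = 0⊕1⊕1⊕1⊕0⊕0⊕0⊕1 = 0
s2: b2⊕b3⊕b6⊕b7⊕b10⊕b11⊕b14⊕b15 = 1⊕1⊕0⊕1⊕0⊕0⊕0⊕1 = 0
s4: b4⊕b5⊕b6⊕b7⊕b12⊕b13⊕b14⊕b15 = 0⊕1⊕0⊕1⊕1⊕0⊕0⊕1 = 0
s8: b8⊕b9⊕b10⊕b11⊕b12⊕b13⊕b14⊕b15 = 0⊕0⊕0⊕0⊕1⊕0⊕0⊕1 = 0
Syndrome (s8...s1) = 0000 → position 0 (no error).

0000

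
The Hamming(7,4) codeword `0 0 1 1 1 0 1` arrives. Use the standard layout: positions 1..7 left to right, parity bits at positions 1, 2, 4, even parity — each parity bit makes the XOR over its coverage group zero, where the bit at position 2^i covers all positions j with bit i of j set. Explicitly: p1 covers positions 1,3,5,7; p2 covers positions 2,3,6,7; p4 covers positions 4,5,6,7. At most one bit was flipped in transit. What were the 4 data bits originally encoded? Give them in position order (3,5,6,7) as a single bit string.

s1: b1⊕b3⊕b5⊕b7 = 0⊕1⊕1⊕1 = 1
s2: b2⊕b3⊕b6⊕b7 = 0⊕1⊕0⊕1 = 0
s4: b4⊕b5⊕b6⊕b7 = 1⊕1⊕0⊕1 = 1
Syndrome (s4...s1) = 101 → position 5.
Flip bit 5: corrected codeword = 0011001
Data bits at positions 3,5,6,7: 1001

1001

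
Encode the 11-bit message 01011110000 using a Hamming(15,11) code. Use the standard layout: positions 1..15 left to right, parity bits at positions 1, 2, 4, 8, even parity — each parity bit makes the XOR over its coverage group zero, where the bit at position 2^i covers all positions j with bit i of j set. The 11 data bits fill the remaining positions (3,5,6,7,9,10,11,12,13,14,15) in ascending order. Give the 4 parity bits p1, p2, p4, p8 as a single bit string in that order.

0101

Place data bits at non-power-of-two positions: b3=0, b5=1, b6=0, b7=1, b9=1, b10=1, b11=1, b12=0, b13=0, b14=0, b15=0.
p1 = XOR of data positions {3,5,7,9,11,13,15} = 0⊕1⊕1⊕1⊕1⊕0⊕0 = 0
p2 = XOR of data positions {3,6,7,10,11,14,15} = 0⊕0⊕1⊕1⊕1⊕0⊕0 = 1
p4 = XOR of data positions {5,6,7,12,13,14,15} = 1⊕0⊕1⊕0⊕0⊕0⊕0 = 0
p8 = XOR of data positions {9,10,11,12,13,14,15} = 1⊕1⊕1⊕0⊕0⊕0⊕0 = 1
Parity bits p1,p2,p4,p8 = 0101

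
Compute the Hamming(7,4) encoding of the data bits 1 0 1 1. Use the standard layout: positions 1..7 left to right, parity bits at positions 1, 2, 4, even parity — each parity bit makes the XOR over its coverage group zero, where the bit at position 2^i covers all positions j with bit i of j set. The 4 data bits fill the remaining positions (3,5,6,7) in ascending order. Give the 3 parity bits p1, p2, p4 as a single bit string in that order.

010

Place data bits at non-power-of-two positions: b3=1, b5=0, b6=1, b7=1.
p1 = XOR of data positions {3,5,7} = 1⊕0⊕1 = 0
p2 = XOR of data positions {3,6,7} = 1⊕1⊕1 = 1
p4 = XOR of data positions {5,6,7} = 0⊕1⊕1 = 0
Parity bits p1,p2,p4 = 010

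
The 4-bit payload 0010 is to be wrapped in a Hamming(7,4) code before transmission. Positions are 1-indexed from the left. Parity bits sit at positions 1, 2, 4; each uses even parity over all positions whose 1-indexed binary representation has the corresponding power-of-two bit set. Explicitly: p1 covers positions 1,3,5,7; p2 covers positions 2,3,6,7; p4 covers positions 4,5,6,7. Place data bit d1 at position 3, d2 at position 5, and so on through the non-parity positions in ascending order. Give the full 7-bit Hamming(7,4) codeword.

0101010

Place data bits at non-power-of-two positions: b3=0, b5=0, b6=1, b7=0.
p1 = XOR of data positions {3,5,7} = 0⊕0⊕0 = 0
p2 = XOR of data positions {3,6,7} = 0⊕1⊕0 = 1
p4 = XOR of data positions {5,6,7} = 0⊕1⊕0 = 1
Codeword b1..b7 = 0101010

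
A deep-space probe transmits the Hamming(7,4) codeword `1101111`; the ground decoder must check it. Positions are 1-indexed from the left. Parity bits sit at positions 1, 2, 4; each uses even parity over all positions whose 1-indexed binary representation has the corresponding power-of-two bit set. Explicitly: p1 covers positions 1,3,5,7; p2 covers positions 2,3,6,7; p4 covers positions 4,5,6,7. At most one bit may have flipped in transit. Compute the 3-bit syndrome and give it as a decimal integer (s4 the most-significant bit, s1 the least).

s1: b1⊕b3⊕b5⊕b7 = 1⊕0⊕1⊕1 = 1
s2: b2⊕b3⊕b6⊕b7 = 1⊕0⊕1⊕1 = 1
s4: b4⊕b5⊕b6⊕b7 = 1⊕1⊕1⊕1 = 0
Syndrome (s4...s1) = 011 → position 3.

3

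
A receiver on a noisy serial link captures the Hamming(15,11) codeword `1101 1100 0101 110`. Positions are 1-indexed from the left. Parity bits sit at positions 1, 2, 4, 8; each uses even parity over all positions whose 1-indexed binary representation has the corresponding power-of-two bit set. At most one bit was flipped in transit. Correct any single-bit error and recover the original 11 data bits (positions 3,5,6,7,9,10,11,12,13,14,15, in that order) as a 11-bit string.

s1: b1⊕b3⊕b5⊕b7⊕b9⊕b11⊕b13⊕b15 = 1⊕0⊕1⊕0⊕0⊕0⊕1⊕0 = 1
s2: b2⊕b3⊕b6⊕b7⊕b10⊕b11⊕b14⊕b15 = 1⊕0⊕1⊕0⊕1⊕0⊕1⊕0 = 0
s4: b4⊕b5⊕b6⊕b7⊕b12⊕b13⊕b14⊕b15 = 1⊕1⊕1⊕0⊕1⊕1⊕1⊕0 = 0
s8: b8⊕b9⊕b10⊕b11⊕b12⊕b13⊕b14⊕b15 = 0⊕0⊕1⊕0⊕1⊕1⊕1⊕0 = 0
Syndrome (s8...s1) = 0001 → position 1.
Flip bit 1: corrected codeword = 010111000101110
Data bits at positions 3,5,6,7,9,10,11,12,13,14,15: 01100101110

01100101110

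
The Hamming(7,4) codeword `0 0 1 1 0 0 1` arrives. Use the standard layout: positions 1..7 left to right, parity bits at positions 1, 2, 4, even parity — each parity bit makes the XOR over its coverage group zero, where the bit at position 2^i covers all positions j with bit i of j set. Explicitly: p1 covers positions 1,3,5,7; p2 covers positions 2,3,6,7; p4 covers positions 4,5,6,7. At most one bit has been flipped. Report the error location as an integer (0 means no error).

s1: b1⊕b3⊕b5⊕b7 = 0⊕1⊕0⊕1 = 0
s2: b2⊕b3⊕b6⊕b7 = 0⊕1⊕0⊕1 = 0
s4: b4⊕b5⊕b6⊕b7 = 1⊕0⊕0⊕1 = 0
Syndrome (s4...s1) = 000 → position 0 (no error).

0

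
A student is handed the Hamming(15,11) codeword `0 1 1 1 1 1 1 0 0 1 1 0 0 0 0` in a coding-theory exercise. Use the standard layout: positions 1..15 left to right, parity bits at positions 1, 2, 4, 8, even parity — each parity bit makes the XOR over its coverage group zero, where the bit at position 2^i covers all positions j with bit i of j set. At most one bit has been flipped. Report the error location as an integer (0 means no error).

s1: b1⊕b3⊕b5⊕b7⊕b9⊕b11⊕b13⊕b15 = 0⊕1⊕1⊕1⊕0⊕1⊕0⊕0 = 0
s2: b2⊕b3⊕b6⊕b7⊕b10⊕b11⊕b14⊕b15 = 1⊕1⊕1⊕1⊕1⊕1⊕0⊕0 = 0
s4: b4⊕b5⊕b6⊕b7⊕b12⊕b13⊕b14⊕b15 = 1⊕1⊕1⊕1⊕0⊕0⊕0⊕0 = 0
s8: b8⊕b9⊕b10⊕b11⊕b12⊕b13⊕b14⊕b15 = 0⊕0⊕1⊕1⊕0⊕0⊕0⊕0 = 0
Syndrome (s8...s1) = 0000 → position 0 (no error).

0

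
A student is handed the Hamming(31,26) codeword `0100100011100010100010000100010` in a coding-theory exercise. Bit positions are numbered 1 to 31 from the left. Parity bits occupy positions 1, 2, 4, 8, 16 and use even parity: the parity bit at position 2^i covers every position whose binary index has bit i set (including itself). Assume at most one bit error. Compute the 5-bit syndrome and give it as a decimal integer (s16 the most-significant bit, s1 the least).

s1: b1⊕b3⊕b5⊕b7⊕b9⊕b11⊕b13⊕b15⊕b17⊕b19⊕b21⊕b23⊕b25⊕b27⊕b29⊕b31 = 0⊕0⊕1⊕0⊕1⊕1⊕0⊕1⊕1⊕0⊕1⊕0⊕0⊕0⊕0⊕0 = 0
s2: b2⊕b3⊕b6⊕b7⊕b10⊕b11⊕b14⊕b15⊕b18⊕b19⊕b22⊕b23⊕b26⊕b27⊕b30⊕b31 = 1⊕0⊕0⊕0⊕1⊕1⊕0⊕1⊕0⊕0⊕0⊕0⊕1⊕0⊕1⊕0 = 0
s4: b4⊕b5⊕b6⊕b7⊕b12⊕b13⊕b14⊕b15⊕b20⊕b21⊕b22⊕b23⊕b28⊕b29⊕b30⊕b31 = 0⊕1⊕0⊕0⊕0⊕0⊕0⊕1⊕0⊕1⊕0⊕0⊕0⊕0⊕1⊕0 = 0
s8: b8⊕b9⊕b10⊕b11⊕b12⊕b13⊕b14⊕b15⊕b24⊕b25⊕b26⊕b27⊕b28⊕b29⊕b30⊕b31 = 0⊕1⊕1⊕1⊕0⊕0⊕0⊕1⊕0⊕0⊕1⊕0⊕0⊕0⊕1⊕0 = 0
s16: b16⊕b17⊕b18⊕b19⊕b20⊕b21⊕b22⊕b23⊕b24⊕b25⊕b26⊕b27⊕b28⊕b29⊕b30⊕b31 = 0⊕1⊕0⊕0⊕0⊕1⊕0⊕0⊕0⊕0⊕1⊕0⊕0⊕0⊕1⊕0 = 0
Syndrome (s16...s1) = 00000 → position 0 (no error).

0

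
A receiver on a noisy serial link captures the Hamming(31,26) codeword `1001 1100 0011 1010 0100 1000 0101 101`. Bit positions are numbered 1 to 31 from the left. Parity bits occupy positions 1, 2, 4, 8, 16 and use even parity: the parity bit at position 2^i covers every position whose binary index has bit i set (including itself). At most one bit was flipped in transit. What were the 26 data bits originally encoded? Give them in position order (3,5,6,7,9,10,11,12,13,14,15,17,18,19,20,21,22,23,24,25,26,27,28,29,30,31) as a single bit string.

s1: b1⊕b3⊕b5⊕b7⊕b9⊕b11⊕b13⊕b15⊕b17⊕b19⊕b21⊕b23⊕b25⊕b27⊕b29⊕b31 = 1⊕0⊕1⊕0⊕0⊕1⊕1⊕1⊕0⊕0⊕1⊕0⊕0⊕0⊕1⊕1 = 0
s2: b2⊕b3⊕b6⊕b7⊕b10⊕b11⊕b14⊕b15⊕b18⊕b19⊕b22⊕b23⊕b26⊕b27⊕b30⊕b31 = 0⊕0⊕1⊕0⊕0⊕1⊕0⊕1⊕1⊕0⊕0⊕0⊕1⊕0⊕0⊕1 = 0
s4: b4⊕b5⊕b6⊕b7⊕b12⊕b13⊕b14⊕b15⊕b20⊕b21⊕b22⊕b23⊕b28⊕b29⊕b30⊕b31 = 1⊕1⊕1⊕0⊕1⊕1⊕0⊕1⊕0⊕1⊕0⊕0⊕1⊕1⊕0⊕1 = 0
s8: b8⊕b9⊕b10⊕b11⊕b12⊕b13⊕b14⊕b15⊕b24⊕b25⊕b26⊕b27⊕b28⊕b29⊕b30⊕b31 = 0⊕0⊕0⊕1⊕1⊕1⊕0⊕1⊕0⊕0⊕1⊕0⊕1⊕1⊕0⊕1 = 0
s16: b16⊕b17⊕b18⊕b19⊕b20⊕b21⊕b22⊕b23⊕b24⊕b25⊕b26⊕b27⊕b28⊕b29⊕b30⊕b31 = 0⊕0⊕1⊕0⊕0⊕1⊕0⊕0⊕0⊕0⊕1⊕0⊕1⊕1⊕0⊕1 = 0
Syndrome (s16...s1) = 00000 → position 0 (no error).
No correction needed.
Data bits at positions 3,5,6,7,9,10,11,12,13,14,15,17,18,19,20,21,22,23,24,25,26,27,28,29,30,31: 01100011101010010000101101

01100011101010010000101101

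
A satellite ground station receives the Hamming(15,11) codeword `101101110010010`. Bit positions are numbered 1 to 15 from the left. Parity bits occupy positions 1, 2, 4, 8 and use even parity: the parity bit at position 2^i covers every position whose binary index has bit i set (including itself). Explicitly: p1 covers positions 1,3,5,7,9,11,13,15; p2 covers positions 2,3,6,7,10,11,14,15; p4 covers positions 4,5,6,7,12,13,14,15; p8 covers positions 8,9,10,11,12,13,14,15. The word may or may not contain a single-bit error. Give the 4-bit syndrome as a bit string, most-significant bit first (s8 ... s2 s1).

s1: b1⊕b3⊕b5⊕b7⊕b9⊕b11⊕b13⊕b15 = 1⊕1⊕0⊕1⊕0⊕1⊕0⊕0 = 0
s2: b2⊕b3⊕b6⊕b7⊕b10⊕b11⊕b14⊕b15 = 0⊕1⊕1⊕1⊕0⊕1⊕1⊕0 = 1
s4: b4⊕b5⊕b6⊕b7⊕b12⊕b13⊕b14⊕b15 = 1⊕0⊕1⊕1⊕0⊕0⊕1⊕0 = 0
s8: b8⊕b9⊕b10⊕b11⊕b12⊕b13⊕b14⊕b15 = 1⊕0⊕0⊕1⊕0⊕0⊕1⊕0 = 1
Syndrome (s8...s1) = 1010 → position 10.

1010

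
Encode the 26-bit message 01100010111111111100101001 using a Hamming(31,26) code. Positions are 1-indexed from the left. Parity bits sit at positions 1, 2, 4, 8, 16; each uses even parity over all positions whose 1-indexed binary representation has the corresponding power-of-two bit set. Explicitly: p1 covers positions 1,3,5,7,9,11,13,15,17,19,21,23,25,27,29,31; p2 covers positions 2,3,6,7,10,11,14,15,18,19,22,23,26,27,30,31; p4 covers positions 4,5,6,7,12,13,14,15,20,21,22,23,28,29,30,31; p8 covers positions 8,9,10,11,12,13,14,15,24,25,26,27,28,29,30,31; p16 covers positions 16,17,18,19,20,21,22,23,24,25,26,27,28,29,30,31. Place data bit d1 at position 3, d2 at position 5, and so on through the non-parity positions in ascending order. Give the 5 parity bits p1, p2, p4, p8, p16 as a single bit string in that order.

10110

Place data bits at non-power-of-two positions: b3=0, b5=1, b6=1, b7=0, b9=0, b10=0, b11=1, b12=0, b13=1, b14=1, b15=1, b17=1, b18=1, b19=1, b20=1, b21=1, b22=1, b23=1, b24=0, b25=0, b26=1, b27=0, b28=1, b29=0, b30=0, b31=1.
p1 = XOR of data positions {3,5,7,9,11,13,15,17,19,21,23,25,27,29,31} = 0⊕1⊕0⊕0⊕1⊕1⊕1⊕1⊕1⊕1⊕1⊕0⊕0⊕0⊕1 = 1
p2 = XOR of data positions {3,6,7,10,11,14,15,18,19,22,23,26,27,30,31} = 0⊕1⊕0⊕0⊕1⊕1⊕1⊕1⊕1⊕1⊕1⊕1⊕0⊕0⊕1 = 0
p4 = XOR of data positions {5,6,7,12,13,14,15,20,21,22,23,28,29,30,31} = 1⊕1⊕0⊕0⊕1⊕1⊕1⊕1⊕1⊕1⊕1⊕1⊕0⊕0⊕1 = 1
p8 = XOR of data positions {9,10,11,12,13,14,15,24,25,26,27,28,29,30,31} = 0⊕0⊕1⊕0⊕1⊕1⊕1⊕0⊕0⊕1⊕0⊕1⊕0⊕0⊕1 = 1
p16 = XOR of data positions {17,18,19,20,21,22,23,24,25,26,27,28,29,30,31} = 1⊕1⊕1⊕1⊕1⊕1⊕1⊕0⊕0⊕1⊕0⊕1⊕0⊕0⊕1 = 0
Parity bits p1,p2,p4,p8,p16 = 10110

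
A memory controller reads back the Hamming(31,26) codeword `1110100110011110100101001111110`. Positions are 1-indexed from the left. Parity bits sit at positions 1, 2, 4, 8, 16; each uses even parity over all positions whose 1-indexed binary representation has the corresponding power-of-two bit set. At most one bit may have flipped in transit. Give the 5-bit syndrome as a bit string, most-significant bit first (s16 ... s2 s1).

s1: b1⊕b3⊕b5⊕b7⊕b9⊕b11⊕b13⊕b15⊕b17⊕b19⊕b21⊕b23⊕b25⊕b27⊕b29⊕b31 = 1⊕1⊕1⊕0⊕1⊕0⊕1⊕1⊕1⊕0⊕0⊕0⊕1⊕1⊕1⊕0 = 0
s2: b2⊕b3⊕b6⊕b7⊕b10⊕b11⊕b14⊕b15⊕b18⊕b19⊕b22⊕b23⊕b26⊕b27⊕b30⊕b31 = 1⊕1⊕0⊕0⊕0⊕0⊕1⊕1⊕0⊕0⊕1⊕0⊕1⊕1⊕1⊕0 = 0
s4: b4⊕b5⊕b6⊕b7⊕b12⊕b13⊕b14⊕b15⊕b20⊕b21⊕b22⊕b23⊕b28⊕b29⊕b30⊕b31 = 0⊕1⊕0⊕0⊕1⊕1⊕1⊕1⊕1⊕0⊕1⊕0⊕1⊕1⊕1⊕0 = 0
s8: b8⊕b9⊕b10⊕b11⊕b12⊕b13⊕b14⊕b15⊕b24⊕b25⊕b26⊕b27⊕b28⊕b29⊕b30⊕b31 = 1⊕1⊕0⊕0⊕1⊕1⊕1⊕1⊕0⊕1⊕1⊕1⊕1⊕1⊕1⊕0 = 0
s16: b16⊕b17⊕b18⊕b19⊕b20⊕b21⊕b22⊕b23⊕b24⊕b25⊕b26⊕b27⊕b28⊕b29⊕b30⊕b31 = 0⊕1⊕0⊕0⊕1⊕0⊕1⊕0⊕0⊕1⊕1⊕1⊕1⊕1⊕1⊕0 = 1
Syndrome (s16...s1) = 10000 → position 16.

10000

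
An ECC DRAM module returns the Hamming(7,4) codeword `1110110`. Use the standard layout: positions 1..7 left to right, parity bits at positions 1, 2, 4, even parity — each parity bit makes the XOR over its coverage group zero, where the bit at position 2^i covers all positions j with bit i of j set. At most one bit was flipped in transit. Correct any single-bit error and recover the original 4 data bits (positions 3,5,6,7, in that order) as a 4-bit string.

s1: b1⊕b3⊕b5⊕b7 = 1⊕1⊕1⊕0 = 1
s2: b2⊕b3⊕b6⊕b7 = 1⊕1⊕1⊕0 = 1
s4: b4⊕b5⊕b6⊕b7 = 0⊕1⊕1⊕0 = 0
Syndrome (s4...s1) = 011 → position 3.
Flip bit 3: corrected codeword = 1100110
Data bits at positions 3,5,6,7: 0110

0110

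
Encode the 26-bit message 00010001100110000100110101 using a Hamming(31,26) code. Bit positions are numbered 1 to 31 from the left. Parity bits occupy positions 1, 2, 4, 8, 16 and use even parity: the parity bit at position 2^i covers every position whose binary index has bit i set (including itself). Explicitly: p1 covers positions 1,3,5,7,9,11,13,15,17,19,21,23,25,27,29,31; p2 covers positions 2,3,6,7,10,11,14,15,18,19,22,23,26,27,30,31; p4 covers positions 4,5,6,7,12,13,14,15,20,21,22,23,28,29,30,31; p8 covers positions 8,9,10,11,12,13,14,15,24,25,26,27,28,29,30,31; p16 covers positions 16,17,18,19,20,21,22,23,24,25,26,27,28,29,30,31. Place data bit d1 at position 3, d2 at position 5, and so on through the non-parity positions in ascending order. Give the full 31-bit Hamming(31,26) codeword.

1000001000011001110000100110101

Place data bits at non-power-of-two positions: b3=0, b5=0, b6=0, b7=1, b9=0, b10=0, b11=0, b12=1, b13=1, b14=0, b15=0, b17=1, b18=1, b19=0, b20=0, b21=0, b22=0, b23=1, b24=0, b25=0, b26=1, b27=1, b28=0, b29=1, b30=0, b31=1.
p1 = XOR of data positions {3,5,7,9,11,13,15,17,19,21,23,25,27,29,31} = 0⊕0⊕1⊕0⊕0⊕1⊕0⊕1⊕0⊕0⊕1⊕0⊕1⊕1⊕1 = 1
p2 = XOR of data positions {3,6,7,10,11,14,15,18,19,22,23,26,27,30,31} = 0⊕0⊕1⊕0⊕0⊕0⊕0⊕1⊕0⊕0⊕1⊕1⊕1⊕0⊕1 = 0
p4 = XOR of data positions {5,6,7,12,13,14,15,20,21,22,23,28,29,30,31} = 0⊕0⊕1⊕1⊕1⊕0⊕0⊕0⊕0⊕0⊕1⊕0⊕1⊕0⊕1 = 0
p8 = XOR of data positions {9,10,11,12,13,14,15,24,25,26,27,28,29,30,31} = 0⊕0⊕0⊕1⊕1⊕0⊕0⊕0⊕0⊕1⊕1⊕0⊕1⊕0⊕1 = 0
p16 = XOR of data positions {17,18,19,20,21,22,23,24,25,26,27,28,29,30,31} = 1⊕1⊕0⊕0⊕0⊕0⊕1⊕0⊕0⊕1⊕1⊕0⊕1⊕0⊕1 = 1
Codeword b1..b31 = 1000001000011001110000100110101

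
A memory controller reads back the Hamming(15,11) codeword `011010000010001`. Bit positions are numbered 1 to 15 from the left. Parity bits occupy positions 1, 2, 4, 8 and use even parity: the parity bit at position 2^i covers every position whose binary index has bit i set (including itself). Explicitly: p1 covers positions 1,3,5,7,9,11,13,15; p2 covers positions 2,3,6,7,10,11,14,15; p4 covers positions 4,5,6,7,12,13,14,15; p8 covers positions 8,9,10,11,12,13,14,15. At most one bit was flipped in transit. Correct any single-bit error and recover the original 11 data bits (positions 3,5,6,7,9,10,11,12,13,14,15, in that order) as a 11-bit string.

s1: b1⊕b3⊕b5⊕b7⊕b9⊕b11⊕b13⊕b15 = 0⊕1⊕1⊕0⊕0⊕1⊕0⊕1 = 0
s2: b2⊕b3⊕b6⊕b7⊕b10⊕b11⊕b14⊕b15 = 1⊕1⊕0⊕0⊕0⊕1⊕0⊕1 = 0
s4: b4⊕b5⊕b6⊕b7⊕b12⊕b13⊕b14⊕b15 = 0⊕1⊕0⊕0⊕0⊕0⊕0⊕1 = 0
s8: b8⊕b9⊕b10⊕b11⊕b12⊕b13⊕b14⊕b15 = 0⊕0⊕0⊕1⊕0⊕0⊕0⊕1 = 0
Syndrome (s8...s1) = 0000 → position 0 (no error).
No correction needed.
Data bits at positions 3,5,6,7,9,10,11,12,13,14,15: 11000010001

11000010001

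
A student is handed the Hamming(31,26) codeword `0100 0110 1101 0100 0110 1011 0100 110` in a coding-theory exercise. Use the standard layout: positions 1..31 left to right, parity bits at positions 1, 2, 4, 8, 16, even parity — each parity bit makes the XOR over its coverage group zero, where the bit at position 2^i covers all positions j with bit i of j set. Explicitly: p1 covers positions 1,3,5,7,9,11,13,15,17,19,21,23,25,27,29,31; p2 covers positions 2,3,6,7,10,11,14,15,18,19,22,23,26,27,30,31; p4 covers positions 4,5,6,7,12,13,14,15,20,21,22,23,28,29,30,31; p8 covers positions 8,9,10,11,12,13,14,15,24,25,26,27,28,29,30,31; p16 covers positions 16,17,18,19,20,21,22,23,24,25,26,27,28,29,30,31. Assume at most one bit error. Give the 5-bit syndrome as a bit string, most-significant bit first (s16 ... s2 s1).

s1: b1⊕b3⊕b5⊕b7⊕b9⊕b11⊕b13⊕b15⊕b17⊕b19⊕b21⊕b23⊕b25⊕b27⊕b29⊕b31 = 0⊕0⊕0⊕1⊕1⊕0⊕0⊕0⊕0⊕1⊕1⊕1⊕0⊕0⊕1⊕0 = 0
s2: b2⊕b3⊕b6⊕b7⊕b10⊕b11⊕b14⊕b15⊕b18⊕b19⊕b22⊕b23⊕b26⊕b27⊕b30⊕b31 = 1⊕0⊕1⊕1⊕1⊕0⊕1⊕0⊕1⊕1⊕0⊕1⊕1⊕0⊕1⊕0 = 0
s4: b4⊕b5⊕b6⊕b7⊕b12⊕b13⊕b14⊕b15⊕b20⊕b21⊕b22⊕b23⊕b28⊕b29⊕b30⊕b31 = 0⊕0⊕1⊕1⊕1⊕0⊕1⊕0⊕0⊕1⊕0⊕1⊕0⊕1⊕1⊕0 = 0
s8: b8⊕b9⊕b10⊕b11⊕b12⊕b13⊕b14⊕b15⊕b24⊕b25⊕b26⊕b27⊕b28⊕b29⊕b30⊕b31 = 0⊕1⊕1⊕0⊕1⊕0⊕1⊕0⊕1⊕0⊕1⊕0⊕0⊕1⊕1⊕0 = 0
s16: b16⊕b17⊕b18⊕b19⊕b20⊕b21⊕b22⊕b23⊕b24⊕b25⊕b26⊕b27⊕b28⊕b29⊕b30⊕b31 = 0⊕0⊕1⊕1⊕0⊕1⊕0⊕1⊕1⊕0⊕1⊕0⊕0⊕1⊕1⊕0 = 0
Syndrome (s16...s1) = 00000 → position 0 (no error).

00000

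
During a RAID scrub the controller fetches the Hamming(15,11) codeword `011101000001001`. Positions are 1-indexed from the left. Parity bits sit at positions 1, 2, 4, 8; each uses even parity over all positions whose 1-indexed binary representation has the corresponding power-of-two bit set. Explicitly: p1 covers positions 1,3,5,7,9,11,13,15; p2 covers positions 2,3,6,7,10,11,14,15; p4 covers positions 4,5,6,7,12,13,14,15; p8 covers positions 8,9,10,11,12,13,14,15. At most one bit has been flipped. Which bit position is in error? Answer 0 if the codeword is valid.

0

s1: b1⊕b3⊕b5⊕b7⊕b9⊕b11⊕b13⊕b15 = 0⊕1⊕0⊕0⊕0⊕0⊕0⊕1 = 0
s2: b2⊕b3⊕b6⊕b7⊕b10⊕b11⊕b14⊕b15 = 1⊕1⊕1⊕0⊕0⊕0⊕0⊕1 = 0
s4: b4⊕b5⊕b6⊕b7⊕b12⊕b13⊕b14⊕b15 = 1⊕0⊕1⊕0⊕1⊕0⊕0⊕1 = 0
s8: b8⊕b9⊕b10⊕b11⊕b12⊕b13⊕b14⊕b15 = 0⊕0⊕0⊕0⊕1⊕0⊕0⊕1 = 0
Syndrome (s8...s1) = 0000 → position 0 (no error).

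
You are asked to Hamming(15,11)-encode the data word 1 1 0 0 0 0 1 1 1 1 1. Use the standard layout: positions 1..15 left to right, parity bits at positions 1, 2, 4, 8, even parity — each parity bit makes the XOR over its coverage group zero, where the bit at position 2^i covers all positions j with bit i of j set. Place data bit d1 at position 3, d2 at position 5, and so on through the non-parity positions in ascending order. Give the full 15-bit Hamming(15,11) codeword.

Place data bits at non-power-of-two positions: b3=1, b5=1, b6=0, b7=0, b9=0, b10=0, b11=1, b12=1, b13=1, b14=1, b15=1.
p1 = XOR of data positions {3,5,7,9,11,13,15} = 1⊕1⊕0⊕0⊕1⊕1⊕1 = 1
p2 = XOR of data positions {3,6,7,10,11,14,15} = 1⊕0⊕0⊕0⊕1⊕1⊕1 = 0
p4 = XOR of data positions {5,6,7,12,13,14,15} = 1⊕0⊕0⊕1⊕1⊕1⊕1 = 1
p8 = XOR of data positions {9,10,11,12,13,14,15} = 0⊕0⊕1⊕1⊕1⊕1⊕1 = 1
Codeword b1..b15 = 101110010011111

101110010011111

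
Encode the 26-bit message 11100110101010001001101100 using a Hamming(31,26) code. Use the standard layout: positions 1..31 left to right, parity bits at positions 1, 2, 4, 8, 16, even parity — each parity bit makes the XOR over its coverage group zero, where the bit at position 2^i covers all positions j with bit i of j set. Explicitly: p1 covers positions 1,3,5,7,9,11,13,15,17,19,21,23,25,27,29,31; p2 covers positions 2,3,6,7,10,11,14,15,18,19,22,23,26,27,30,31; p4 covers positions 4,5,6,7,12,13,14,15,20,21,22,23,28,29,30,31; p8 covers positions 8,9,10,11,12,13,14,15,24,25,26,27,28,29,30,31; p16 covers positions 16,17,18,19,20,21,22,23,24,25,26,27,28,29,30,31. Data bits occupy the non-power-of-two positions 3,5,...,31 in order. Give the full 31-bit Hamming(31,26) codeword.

Place data bits at non-power-of-two positions: b3=1, b5=1, b6=1, b7=0, b9=0, b10=1, b11=1, b12=0, b13=1, b14=0, b15=1, b17=0, b18=1, b19=0, b20=0, b21=0, b22=1, b23=0, b24=0, b25=1, b26=1, b27=0, b28=1, b29=1, b30=0, b31=0.
p1 = XOR of data positions {3,5,7,9,11,13,15,17,19,21,23,25,27,29,31} = 1⊕1⊕0⊕0⊕1⊕1⊕1⊕0⊕0⊕0⊕0⊕1⊕0⊕1⊕0 = 1
p2 = XOR of data positions {3,6,7,10,11,14,15,18,19,22,23,26,27,30,31} = 1⊕1⊕0⊕1⊕1⊕0⊕1⊕1⊕0⊕1⊕0⊕1⊕0⊕0⊕0 = 0
p4 = XOR of data positions {5,6,7,12,13,14,15,20,21,22,23,28,29,30,31} = 1⊕1⊕0⊕0⊕1⊕0⊕1⊕0⊕0⊕1⊕0⊕1⊕1⊕0⊕0 = 1
p8 = XOR of data positions {9,10,11,12,13,14,15,24,25,26,27,28,29,30,31} = 0⊕1⊕1⊕0⊕1⊕0⊕1⊕0⊕1⊕1⊕0⊕1⊕1⊕0⊕0 = 0
p16 = XOR of data positions {17,18,19,20,21,22,23,24,25,26,27,28,29,30,31} = 0⊕1⊕0⊕0⊕0⊕1⊕0⊕0⊕1⊕1⊕0⊕1⊕1⊕0⊕0 = 0
Codeword b1..b31 = 1011110001101010010001001101100

1011110001101010010001001101100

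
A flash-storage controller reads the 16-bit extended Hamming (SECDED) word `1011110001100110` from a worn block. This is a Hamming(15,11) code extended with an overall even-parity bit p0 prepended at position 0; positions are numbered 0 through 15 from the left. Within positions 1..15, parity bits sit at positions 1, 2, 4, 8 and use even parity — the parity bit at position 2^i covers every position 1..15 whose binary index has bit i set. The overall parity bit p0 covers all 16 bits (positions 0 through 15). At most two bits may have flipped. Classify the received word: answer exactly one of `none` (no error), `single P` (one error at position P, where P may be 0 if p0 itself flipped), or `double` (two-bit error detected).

s1: b1⊕b3⊕b5⊕b7⊕b9⊕b11⊕b13⊕b15 = 0⊕1⊕1⊕0⊕1⊕0⊕1⊕0 = 0
s2: b2⊕b3⊕b6⊕b7⊕b10⊕b11⊕b14⊕b15 = 1⊕1⊕0⊕0⊕1⊕0⊕1⊕0 = 0
s4: b4⊕b5⊕b6⊕b7⊕b12⊕b13⊕b14⊕b15 = 1⊕1⊕0⊕0⊕0⊕1⊕1⊕0 = 0
s8: b8⊕b9⊕b10⊕b11⊕b12⊕b13⊕b14⊕b15 = 0⊕1⊕1⊕0⊕0⊕1⊕1⊕0 = 0
Syndrome (s8...s1) = 0000 → position 0 (no error).
Overall parity (XOR of all 16 bits, including p0): 1⊕0⊕1⊕1⊕1⊕1⊕0⊕0⊕0⊕1⊕1⊕0⊕0⊕1⊕1⊕0 = 1
Overall=1, syndrome position=0 → single-bit error at position 0.

single 0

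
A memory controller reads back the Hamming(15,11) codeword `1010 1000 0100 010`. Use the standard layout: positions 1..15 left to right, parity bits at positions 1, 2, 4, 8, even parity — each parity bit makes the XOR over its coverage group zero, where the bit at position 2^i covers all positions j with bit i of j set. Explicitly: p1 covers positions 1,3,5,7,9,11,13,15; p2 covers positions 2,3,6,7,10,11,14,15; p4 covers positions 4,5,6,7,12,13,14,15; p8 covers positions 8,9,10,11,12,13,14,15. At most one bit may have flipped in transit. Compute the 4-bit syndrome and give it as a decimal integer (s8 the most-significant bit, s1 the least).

s1: b1⊕b3⊕b5⊕b7⊕b9⊕b11⊕b13⊕b15 = 1⊕1⊕1⊕0⊕0⊕0⊕0⊕0 = 1
s2: b2⊕b3⊕b6⊕b7⊕b10⊕b11⊕b14⊕b15 = 0⊕1⊕0⊕0⊕1⊕0⊕1⊕0 = 1
s4: b4⊕b5⊕b6⊕b7⊕b12⊕b13⊕b14⊕b15 = 0⊕1⊕0⊕0⊕0⊕0⊕1⊕0 = 0
s8: b8⊕b9⊕b10⊕b11⊕b12⊕b13⊕b14⊕b15 = 0⊕0⊕1⊕0⊕0⊕0⊕1⊕0 = 0
Syndrome (s8...s1) = 0011 → position 3.

3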